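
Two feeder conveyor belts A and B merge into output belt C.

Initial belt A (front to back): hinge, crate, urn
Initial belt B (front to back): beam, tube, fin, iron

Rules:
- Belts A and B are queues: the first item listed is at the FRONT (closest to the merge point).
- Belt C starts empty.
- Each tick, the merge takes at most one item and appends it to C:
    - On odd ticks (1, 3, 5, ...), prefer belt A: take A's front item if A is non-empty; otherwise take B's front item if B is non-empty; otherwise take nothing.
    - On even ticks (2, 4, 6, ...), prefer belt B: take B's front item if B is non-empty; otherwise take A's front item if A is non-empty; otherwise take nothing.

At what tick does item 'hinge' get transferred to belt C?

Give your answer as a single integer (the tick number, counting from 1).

Answer: 1

Derivation:
Tick 1: prefer A, take hinge from A; A=[crate,urn] B=[beam,tube,fin,iron] C=[hinge]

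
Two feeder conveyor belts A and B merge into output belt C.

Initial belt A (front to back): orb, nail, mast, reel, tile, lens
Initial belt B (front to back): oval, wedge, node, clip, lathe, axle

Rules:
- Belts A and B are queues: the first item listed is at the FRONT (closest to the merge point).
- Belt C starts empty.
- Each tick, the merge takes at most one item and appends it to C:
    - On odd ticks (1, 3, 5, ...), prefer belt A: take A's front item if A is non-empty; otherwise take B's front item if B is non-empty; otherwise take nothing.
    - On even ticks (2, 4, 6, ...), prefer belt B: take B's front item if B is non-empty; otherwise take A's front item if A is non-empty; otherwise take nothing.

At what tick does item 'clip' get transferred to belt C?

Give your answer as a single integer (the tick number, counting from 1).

Tick 1: prefer A, take orb from A; A=[nail,mast,reel,tile,lens] B=[oval,wedge,node,clip,lathe,axle] C=[orb]
Tick 2: prefer B, take oval from B; A=[nail,mast,reel,tile,lens] B=[wedge,node,clip,lathe,axle] C=[orb,oval]
Tick 3: prefer A, take nail from A; A=[mast,reel,tile,lens] B=[wedge,node,clip,lathe,axle] C=[orb,oval,nail]
Tick 4: prefer B, take wedge from B; A=[mast,reel,tile,lens] B=[node,clip,lathe,axle] C=[orb,oval,nail,wedge]
Tick 5: prefer A, take mast from A; A=[reel,tile,lens] B=[node,clip,lathe,axle] C=[orb,oval,nail,wedge,mast]
Tick 6: prefer B, take node from B; A=[reel,tile,lens] B=[clip,lathe,axle] C=[orb,oval,nail,wedge,mast,node]
Tick 7: prefer A, take reel from A; A=[tile,lens] B=[clip,lathe,axle] C=[orb,oval,nail,wedge,mast,node,reel]
Tick 8: prefer B, take clip from B; A=[tile,lens] B=[lathe,axle] C=[orb,oval,nail,wedge,mast,node,reel,clip]

Answer: 8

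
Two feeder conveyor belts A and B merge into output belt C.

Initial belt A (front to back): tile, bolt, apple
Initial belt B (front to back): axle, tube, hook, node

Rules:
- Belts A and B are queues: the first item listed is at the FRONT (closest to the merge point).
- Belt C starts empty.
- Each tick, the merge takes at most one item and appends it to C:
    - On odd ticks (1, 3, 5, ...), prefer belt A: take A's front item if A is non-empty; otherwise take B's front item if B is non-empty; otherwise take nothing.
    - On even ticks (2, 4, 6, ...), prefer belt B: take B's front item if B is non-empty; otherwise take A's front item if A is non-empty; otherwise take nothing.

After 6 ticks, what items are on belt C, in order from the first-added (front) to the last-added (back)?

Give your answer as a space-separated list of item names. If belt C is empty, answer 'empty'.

Tick 1: prefer A, take tile from A; A=[bolt,apple] B=[axle,tube,hook,node] C=[tile]
Tick 2: prefer B, take axle from B; A=[bolt,apple] B=[tube,hook,node] C=[tile,axle]
Tick 3: prefer A, take bolt from A; A=[apple] B=[tube,hook,node] C=[tile,axle,bolt]
Tick 4: prefer B, take tube from B; A=[apple] B=[hook,node] C=[tile,axle,bolt,tube]
Tick 5: prefer A, take apple from A; A=[-] B=[hook,node] C=[tile,axle,bolt,tube,apple]
Tick 6: prefer B, take hook from B; A=[-] B=[node] C=[tile,axle,bolt,tube,apple,hook]

Answer: tile axle bolt tube apple hook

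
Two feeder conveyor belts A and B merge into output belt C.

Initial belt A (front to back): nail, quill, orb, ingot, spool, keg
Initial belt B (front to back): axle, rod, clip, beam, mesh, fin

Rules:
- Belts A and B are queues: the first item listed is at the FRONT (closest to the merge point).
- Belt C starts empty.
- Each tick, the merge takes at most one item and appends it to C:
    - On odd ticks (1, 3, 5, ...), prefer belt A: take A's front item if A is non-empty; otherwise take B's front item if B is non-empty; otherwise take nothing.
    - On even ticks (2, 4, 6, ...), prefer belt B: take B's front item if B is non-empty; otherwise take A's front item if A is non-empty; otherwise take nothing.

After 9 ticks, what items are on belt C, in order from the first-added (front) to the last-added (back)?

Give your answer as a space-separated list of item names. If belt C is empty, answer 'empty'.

Answer: nail axle quill rod orb clip ingot beam spool

Derivation:
Tick 1: prefer A, take nail from A; A=[quill,orb,ingot,spool,keg] B=[axle,rod,clip,beam,mesh,fin] C=[nail]
Tick 2: prefer B, take axle from B; A=[quill,orb,ingot,spool,keg] B=[rod,clip,beam,mesh,fin] C=[nail,axle]
Tick 3: prefer A, take quill from A; A=[orb,ingot,spool,keg] B=[rod,clip,beam,mesh,fin] C=[nail,axle,quill]
Tick 4: prefer B, take rod from B; A=[orb,ingot,spool,keg] B=[clip,beam,mesh,fin] C=[nail,axle,quill,rod]
Tick 5: prefer A, take orb from A; A=[ingot,spool,keg] B=[clip,beam,mesh,fin] C=[nail,axle,quill,rod,orb]
Tick 6: prefer B, take clip from B; A=[ingot,spool,keg] B=[beam,mesh,fin] C=[nail,axle,quill,rod,orb,clip]
Tick 7: prefer A, take ingot from A; A=[spool,keg] B=[beam,mesh,fin] C=[nail,axle,quill,rod,orb,clip,ingot]
Tick 8: prefer B, take beam from B; A=[spool,keg] B=[mesh,fin] C=[nail,axle,quill,rod,orb,clip,ingot,beam]
Tick 9: prefer A, take spool from A; A=[keg] B=[mesh,fin] C=[nail,axle,quill,rod,orb,clip,ingot,beam,spool]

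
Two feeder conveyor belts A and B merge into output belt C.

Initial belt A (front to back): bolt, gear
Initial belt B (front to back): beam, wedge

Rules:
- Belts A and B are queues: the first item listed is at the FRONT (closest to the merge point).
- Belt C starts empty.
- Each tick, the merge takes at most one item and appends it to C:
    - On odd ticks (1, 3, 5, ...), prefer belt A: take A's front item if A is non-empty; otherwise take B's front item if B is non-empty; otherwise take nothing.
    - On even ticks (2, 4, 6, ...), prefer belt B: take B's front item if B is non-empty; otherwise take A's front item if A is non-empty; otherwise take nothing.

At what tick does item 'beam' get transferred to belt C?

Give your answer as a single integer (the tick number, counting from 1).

Tick 1: prefer A, take bolt from A; A=[gear] B=[beam,wedge] C=[bolt]
Tick 2: prefer B, take beam from B; A=[gear] B=[wedge] C=[bolt,beam]

Answer: 2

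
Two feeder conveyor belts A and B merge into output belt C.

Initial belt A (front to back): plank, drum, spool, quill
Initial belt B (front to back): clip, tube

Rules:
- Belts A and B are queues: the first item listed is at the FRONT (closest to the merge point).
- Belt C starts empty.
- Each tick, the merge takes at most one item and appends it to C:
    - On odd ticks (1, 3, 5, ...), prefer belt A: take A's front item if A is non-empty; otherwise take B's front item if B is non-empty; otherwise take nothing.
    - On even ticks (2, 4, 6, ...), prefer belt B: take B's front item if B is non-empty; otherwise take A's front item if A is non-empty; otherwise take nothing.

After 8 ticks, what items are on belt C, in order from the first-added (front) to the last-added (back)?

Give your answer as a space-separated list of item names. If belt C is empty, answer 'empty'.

Tick 1: prefer A, take plank from A; A=[drum,spool,quill] B=[clip,tube] C=[plank]
Tick 2: prefer B, take clip from B; A=[drum,spool,quill] B=[tube] C=[plank,clip]
Tick 3: prefer A, take drum from A; A=[spool,quill] B=[tube] C=[plank,clip,drum]
Tick 4: prefer B, take tube from B; A=[spool,quill] B=[-] C=[plank,clip,drum,tube]
Tick 5: prefer A, take spool from A; A=[quill] B=[-] C=[plank,clip,drum,tube,spool]
Tick 6: prefer B, take quill from A; A=[-] B=[-] C=[plank,clip,drum,tube,spool,quill]
Tick 7: prefer A, both empty, nothing taken; A=[-] B=[-] C=[plank,clip,drum,tube,spool,quill]
Tick 8: prefer B, both empty, nothing taken; A=[-] B=[-] C=[plank,clip,drum,tube,spool,quill]

Answer: plank clip drum tube spool quill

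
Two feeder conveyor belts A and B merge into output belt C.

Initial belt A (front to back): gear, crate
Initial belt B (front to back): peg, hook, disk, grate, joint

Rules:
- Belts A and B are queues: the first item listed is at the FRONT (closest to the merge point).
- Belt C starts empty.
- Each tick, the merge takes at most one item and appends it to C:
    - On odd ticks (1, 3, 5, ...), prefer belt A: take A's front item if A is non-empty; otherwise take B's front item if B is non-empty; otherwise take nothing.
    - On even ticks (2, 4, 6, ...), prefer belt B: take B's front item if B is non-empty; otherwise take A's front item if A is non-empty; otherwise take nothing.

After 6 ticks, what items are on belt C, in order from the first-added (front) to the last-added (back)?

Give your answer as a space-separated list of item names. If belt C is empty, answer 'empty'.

Answer: gear peg crate hook disk grate

Derivation:
Tick 1: prefer A, take gear from A; A=[crate] B=[peg,hook,disk,grate,joint] C=[gear]
Tick 2: prefer B, take peg from B; A=[crate] B=[hook,disk,grate,joint] C=[gear,peg]
Tick 3: prefer A, take crate from A; A=[-] B=[hook,disk,grate,joint] C=[gear,peg,crate]
Tick 4: prefer B, take hook from B; A=[-] B=[disk,grate,joint] C=[gear,peg,crate,hook]
Tick 5: prefer A, take disk from B; A=[-] B=[grate,joint] C=[gear,peg,crate,hook,disk]
Tick 6: prefer B, take grate from B; A=[-] B=[joint] C=[gear,peg,crate,hook,disk,grate]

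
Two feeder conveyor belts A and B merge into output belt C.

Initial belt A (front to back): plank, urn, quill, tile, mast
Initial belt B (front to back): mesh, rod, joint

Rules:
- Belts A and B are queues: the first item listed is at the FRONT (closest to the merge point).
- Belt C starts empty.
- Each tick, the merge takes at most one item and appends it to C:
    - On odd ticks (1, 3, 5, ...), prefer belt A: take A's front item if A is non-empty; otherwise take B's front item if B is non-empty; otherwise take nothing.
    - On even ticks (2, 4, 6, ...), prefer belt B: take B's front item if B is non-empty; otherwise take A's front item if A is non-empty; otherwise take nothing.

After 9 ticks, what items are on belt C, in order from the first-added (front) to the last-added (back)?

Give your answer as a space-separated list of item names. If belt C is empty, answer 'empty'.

Answer: plank mesh urn rod quill joint tile mast

Derivation:
Tick 1: prefer A, take plank from A; A=[urn,quill,tile,mast] B=[mesh,rod,joint] C=[plank]
Tick 2: prefer B, take mesh from B; A=[urn,quill,tile,mast] B=[rod,joint] C=[plank,mesh]
Tick 3: prefer A, take urn from A; A=[quill,tile,mast] B=[rod,joint] C=[plank,mesh,urn]
Tick 4: prefer B, take rod from B; A=[quill,tile,mast] B=[joint] C=[plank,mesh,urn,rod]
Tick 5: prefer A, take quill from A; A=[tile,mast] B=[joint] C=[plank,mesh,urn,rod,quill]
Tick 6: prefer B, take joint from B; A=[tile,mast] B=[-] C=[plank,mesh,urn,rod,quill,joint]
Tick 7: prefer A, take tile from A; A=[mast] B=[-] C=[plank,mesh,urn,rod,quill,joint,tile]
Tick 8: prefer B, take mast from A; A=[-] B=[-] C=[plank,mesh,urn,rod,quill,joint,tile,mast]
Tick 9: prefer A, both empty, nothing taken; A=[-] B=[-] C=[plank,mesh,urn,rod,quill,joint,tile,mast]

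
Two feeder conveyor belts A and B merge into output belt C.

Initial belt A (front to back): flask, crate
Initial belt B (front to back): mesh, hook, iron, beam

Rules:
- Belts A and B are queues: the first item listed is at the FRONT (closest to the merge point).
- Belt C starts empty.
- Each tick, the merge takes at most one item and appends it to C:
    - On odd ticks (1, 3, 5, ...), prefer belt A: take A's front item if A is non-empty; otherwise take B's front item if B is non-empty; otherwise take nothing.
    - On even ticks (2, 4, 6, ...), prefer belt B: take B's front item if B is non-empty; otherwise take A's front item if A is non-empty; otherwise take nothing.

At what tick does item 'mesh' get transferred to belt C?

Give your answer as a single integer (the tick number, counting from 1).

Tick 1: prefer A, take flask from A; A=[crate] B=[mesh,hook,iron,beam] C=[flask]
Tick 2: prefer B, take mesh from B; A=[crate] B=[hook,iron,beam] C=[flask,mesh]

Answer: 2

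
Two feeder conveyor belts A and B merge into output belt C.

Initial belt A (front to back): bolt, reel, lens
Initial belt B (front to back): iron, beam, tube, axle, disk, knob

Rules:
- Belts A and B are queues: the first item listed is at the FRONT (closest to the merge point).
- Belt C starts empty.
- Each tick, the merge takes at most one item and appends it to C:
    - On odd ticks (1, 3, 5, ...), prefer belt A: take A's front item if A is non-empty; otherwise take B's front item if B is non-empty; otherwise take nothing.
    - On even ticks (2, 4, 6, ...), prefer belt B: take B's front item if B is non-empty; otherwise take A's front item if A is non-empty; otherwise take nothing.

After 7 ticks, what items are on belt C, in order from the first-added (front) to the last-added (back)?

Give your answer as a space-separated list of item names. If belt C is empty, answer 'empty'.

Answer: bolt iron reel beam lens tube axle

Derivation:
Tick 1: prefer A, take bolt from A; A=[reel,lens] B=[iron,beam,tube,axle,disk,knob] C=[bolt]
Tick 2: prefer B, take iron from B; A=[reel,lens] B=[beam,tube,axle,disk,knob] C=[bolt,iron]
Tick 3: prefer A, take reel from A; A=[lens] B=[beam,tube,axle,disk,knob] C=[bolt,iron,reel]
Tick 4: prefer B, take beam from B; A=[lens] B=[tube,axle,disk,knob] C=[bolt,iron,reel,beam]
Tick 5: prefer A, take lens from A; A=[-] B=[tube,axle,disk,knob] C=[bolt,iron,reel,beam,lens]
Tick 6: prefer B, take tube from B; A=[-] B=[axle,disk,knob] C=[bolt,iron,reel,beam,lens,tube]
Tick 7: prefer A, take axle from B; A=[-] B=[disk,knob] C=[bolt,iron,reel,beam,lens,tube,axle]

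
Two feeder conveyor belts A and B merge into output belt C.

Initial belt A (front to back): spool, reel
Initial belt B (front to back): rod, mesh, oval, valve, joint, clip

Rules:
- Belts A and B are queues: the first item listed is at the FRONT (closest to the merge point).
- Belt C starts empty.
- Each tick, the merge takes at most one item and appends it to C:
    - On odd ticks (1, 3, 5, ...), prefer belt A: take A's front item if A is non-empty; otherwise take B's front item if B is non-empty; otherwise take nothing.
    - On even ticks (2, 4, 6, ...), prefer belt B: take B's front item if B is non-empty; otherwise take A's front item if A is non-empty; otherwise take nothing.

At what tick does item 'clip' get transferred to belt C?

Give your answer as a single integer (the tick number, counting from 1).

Tick 1: prefer A, take spool from A; A=[reel] B=[rod,mesh,oval,valve,joint,clip] C=[spool]
Tick 2: prefer B, take rod from B; A=[reel] B=[mesh,oval,valve,joint,clip] C=[spool,rod]
Tick 3: prefer A, take reel from A; A=[-] B=[mesh,oval,valve,joint,clip] C=[spool,rod,reel]
Tick 4: prefer B, take mesh from B; A=[-] B=[oval,valve,joint,clip] C=[spool,rod,reel,mesh]
Tick 5: prefer A, take oval from B; A=[-] B=[valve,joint,clip] C=[spool,rod,reel,mesh,oval]
Tick 6: prefer B, take valve from B; A=[-] B=[joint,clip] C=[spool,rod,reel,mesh,oval,valve]
Tick 7: prefer A, take joint from B; A=[-] B=[clip] C=[spool,rod,reel,mesh,oval,valve,joint]
Tick 8: prefer B, take clip from B; A=[-] B=[-] C=[spool,rod,reel,mesh,oval,valve,joint,clip]

Answer: 8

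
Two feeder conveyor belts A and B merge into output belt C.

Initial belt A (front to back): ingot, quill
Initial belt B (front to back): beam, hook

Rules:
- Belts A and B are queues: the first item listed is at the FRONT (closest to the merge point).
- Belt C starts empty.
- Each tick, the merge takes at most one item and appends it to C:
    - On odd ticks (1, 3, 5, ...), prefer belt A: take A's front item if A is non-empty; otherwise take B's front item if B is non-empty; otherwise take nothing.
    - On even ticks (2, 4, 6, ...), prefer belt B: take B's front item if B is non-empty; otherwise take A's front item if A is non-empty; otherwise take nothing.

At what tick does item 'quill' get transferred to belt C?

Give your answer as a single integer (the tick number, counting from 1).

Answer: 3

Derivation:
Tick 1: prefer A, take ingot from A; A=[quill] B=[beam,hook] C=[ingot]
Tick 2: prefer B, take beam from B; A=[quill] B=[hook] C=[ingot,beam]
Tick 3: prefer A, take quill from A; A=[-] B=[hook] C=[ingot,beam,quill]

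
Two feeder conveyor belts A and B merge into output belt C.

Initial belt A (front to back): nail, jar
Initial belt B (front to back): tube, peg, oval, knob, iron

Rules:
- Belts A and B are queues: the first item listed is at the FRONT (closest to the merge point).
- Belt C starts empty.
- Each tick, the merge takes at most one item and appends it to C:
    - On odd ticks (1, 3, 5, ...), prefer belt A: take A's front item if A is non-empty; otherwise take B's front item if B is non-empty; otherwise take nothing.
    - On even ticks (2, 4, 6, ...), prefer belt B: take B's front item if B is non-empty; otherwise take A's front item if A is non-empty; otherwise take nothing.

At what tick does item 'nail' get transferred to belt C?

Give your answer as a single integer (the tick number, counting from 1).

Tick 1: prefer A, take nail from A; A=[jar] B=[tube,peg,oval,knob,iron] C=[nail]

Answer: 1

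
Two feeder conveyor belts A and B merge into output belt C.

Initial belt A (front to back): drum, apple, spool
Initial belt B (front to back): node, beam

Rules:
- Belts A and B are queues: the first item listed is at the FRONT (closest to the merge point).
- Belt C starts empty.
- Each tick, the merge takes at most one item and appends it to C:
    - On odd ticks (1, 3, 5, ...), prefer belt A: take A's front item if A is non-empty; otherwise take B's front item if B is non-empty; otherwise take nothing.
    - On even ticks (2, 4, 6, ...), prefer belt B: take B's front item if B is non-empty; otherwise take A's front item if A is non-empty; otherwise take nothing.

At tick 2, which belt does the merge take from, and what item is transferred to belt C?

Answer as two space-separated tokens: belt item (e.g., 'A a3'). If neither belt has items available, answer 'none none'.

Tick 1: prefer A, take drum from A; A=[apple,spool] B=[node,beam] C=[drum]
Tick 2: prefer B, take node from B; A=[apple,spool] B=[beam] C=[drum,node]

Answer: B node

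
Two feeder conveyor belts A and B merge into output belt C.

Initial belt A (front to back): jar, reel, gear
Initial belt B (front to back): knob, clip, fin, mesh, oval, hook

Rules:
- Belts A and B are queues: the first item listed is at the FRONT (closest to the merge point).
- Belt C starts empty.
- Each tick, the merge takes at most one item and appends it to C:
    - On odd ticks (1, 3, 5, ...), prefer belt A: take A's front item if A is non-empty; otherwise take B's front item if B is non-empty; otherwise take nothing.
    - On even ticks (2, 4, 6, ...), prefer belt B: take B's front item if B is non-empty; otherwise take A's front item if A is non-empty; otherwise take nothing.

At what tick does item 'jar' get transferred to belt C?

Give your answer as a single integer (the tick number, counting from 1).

Tick 1: prefer A, take jar from A; A=[reel,gear] B=[knob,clip,fin,mesh,oval,hook] C=[jar]

Answer: 1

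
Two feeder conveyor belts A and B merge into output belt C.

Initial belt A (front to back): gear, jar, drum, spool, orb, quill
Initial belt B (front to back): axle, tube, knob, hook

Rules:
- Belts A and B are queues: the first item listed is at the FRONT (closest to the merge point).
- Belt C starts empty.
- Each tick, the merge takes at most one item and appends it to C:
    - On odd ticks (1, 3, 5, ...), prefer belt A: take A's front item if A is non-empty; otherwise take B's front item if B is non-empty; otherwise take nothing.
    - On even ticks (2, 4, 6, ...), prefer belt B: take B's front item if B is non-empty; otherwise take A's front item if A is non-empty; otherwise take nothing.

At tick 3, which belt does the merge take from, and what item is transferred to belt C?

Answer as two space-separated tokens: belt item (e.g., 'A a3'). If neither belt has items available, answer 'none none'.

Tick 1: prefer A, take gear from A; A=[jar,drum,spool,orb,quill] B=[axle,tube,knob,hook] C=[gear]
Tick 2: prefer B, take axle from B; A=[jar,drum,spool,orb,quill] B=[tube,knob,hook] C=[gear,axle]
Tick 3: prefer A, take jar from A; A=[drum,spool,orb,quill] B=[tube,knob,hook] C=[gear,axle,jar]

Answer: A jar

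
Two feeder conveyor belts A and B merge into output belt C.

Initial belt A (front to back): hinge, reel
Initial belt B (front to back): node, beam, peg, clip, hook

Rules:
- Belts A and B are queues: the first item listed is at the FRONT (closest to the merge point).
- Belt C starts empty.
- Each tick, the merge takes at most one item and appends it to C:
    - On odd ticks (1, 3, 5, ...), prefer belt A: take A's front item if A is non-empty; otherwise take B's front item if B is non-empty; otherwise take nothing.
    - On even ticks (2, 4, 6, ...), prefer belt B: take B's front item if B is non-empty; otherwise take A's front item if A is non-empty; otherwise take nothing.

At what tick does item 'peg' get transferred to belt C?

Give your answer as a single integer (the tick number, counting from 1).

Tick 1: prefer A, take hinge from A; A=[reel] B=[node,beam,peg,clip,hook] C=[hinge]
Tick 2: prefer B, take node from B; A=[reel] B=[beam,peg,clip,hook] C=[hinge,node]
Tick 3: prefer A, take reel from A; A=[-] B=[beam,peg,clip,hook] C=[hinge,node,reel]
Tick 4: prefer B, take beam from B; A=[-] B=[peg,clip,hook] C=[hinge,node,reel,beam]
Tick 5: prefer A, take peg from B; A=[-] B=[clip,hook] C=[hinge,node,reel,beam,peg]

Answer: 5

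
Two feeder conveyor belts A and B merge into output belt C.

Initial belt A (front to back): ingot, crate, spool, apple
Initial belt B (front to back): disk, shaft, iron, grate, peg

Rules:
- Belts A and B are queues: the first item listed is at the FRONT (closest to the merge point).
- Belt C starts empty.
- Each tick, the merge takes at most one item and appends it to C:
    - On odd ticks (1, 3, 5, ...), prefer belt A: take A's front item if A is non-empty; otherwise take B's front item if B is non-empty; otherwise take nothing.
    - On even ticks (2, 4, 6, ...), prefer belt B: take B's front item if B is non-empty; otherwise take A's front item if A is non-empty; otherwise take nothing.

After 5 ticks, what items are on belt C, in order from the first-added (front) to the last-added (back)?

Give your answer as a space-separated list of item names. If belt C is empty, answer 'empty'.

Answer: ingot disk crate shaft spool

Derivation:
Tick 1: prefer A, take ingot from A; A=[crate,spool,apple] B=[disk,shaft,iron,grate,peg] C=[ingot]
Tick 2: prefer B, take disk from B; A=[crate,spool,apple] B=[shaft,iron,grate,peg] C=[ingot,disk]
Tick 3: prefer A, take crate from A; A=[spool,apple] B=[shaft,iron,grate,peg] C=[ingot,disk,crate]
Tick 4: prefer B, take shaft from B; A=[spool,apple] B=[iron,grate,peg] C=[ingot,disk,crate,shaft]
Tick 5: prefer A, take spool from A; A=[apple] B=[iron,grate,peg] C=[ingot,disk,crate,shaft,spool]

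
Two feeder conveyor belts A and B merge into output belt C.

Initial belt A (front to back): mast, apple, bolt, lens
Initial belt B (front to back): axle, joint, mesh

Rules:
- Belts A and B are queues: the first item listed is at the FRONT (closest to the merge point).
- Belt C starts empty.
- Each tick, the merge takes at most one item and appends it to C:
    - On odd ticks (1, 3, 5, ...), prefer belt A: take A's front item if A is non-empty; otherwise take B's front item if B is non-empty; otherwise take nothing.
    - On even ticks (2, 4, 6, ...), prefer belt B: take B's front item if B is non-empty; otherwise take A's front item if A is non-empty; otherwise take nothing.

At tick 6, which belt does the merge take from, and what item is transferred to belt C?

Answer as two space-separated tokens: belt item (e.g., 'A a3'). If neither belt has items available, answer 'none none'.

Tick 1: prefer A, take mast from A; A=[apple,bolt,lens] B=[axle,joint,mesh] C=[mast]
Tick 2: prefer B, take axle from B; A=[apple,bolt,lens] B=[joint,mesh] C=[mast,axle]
Tick 3: prefer A, take apple from A; A=[bolt,lens] B=[joint,mesh] C=[mast,axle,apple]
Tick 4: prefer B, take joint from B; A=[bolt,lens] B=[mesh] C=[mast,axle,apple,joint]
Tick 5: prefer A, take bolt from A; A=[lens] B=[mesh] C=[mast,axle,apple,joint,bolt]
Tick 6: prefer B, take mesh from B; A=[lens] B=[-] C=[mast,axle,apple,joint,bolt,mesh]

Answer: B mesh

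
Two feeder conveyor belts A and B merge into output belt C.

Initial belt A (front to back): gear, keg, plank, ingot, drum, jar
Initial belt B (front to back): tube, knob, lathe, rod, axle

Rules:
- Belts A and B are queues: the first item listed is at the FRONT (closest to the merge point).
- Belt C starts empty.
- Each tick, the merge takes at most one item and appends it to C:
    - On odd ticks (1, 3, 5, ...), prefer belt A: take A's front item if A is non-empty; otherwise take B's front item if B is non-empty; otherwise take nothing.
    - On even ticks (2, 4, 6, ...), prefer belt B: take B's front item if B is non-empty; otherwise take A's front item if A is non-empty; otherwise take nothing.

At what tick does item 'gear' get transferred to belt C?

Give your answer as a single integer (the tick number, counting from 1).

Tick 1: prefer A, take gear from A; A=[keg,plank,ingot,drum,jar] B=[tube,knob,lathe,rod,axle] C=[gear]

Answer: 1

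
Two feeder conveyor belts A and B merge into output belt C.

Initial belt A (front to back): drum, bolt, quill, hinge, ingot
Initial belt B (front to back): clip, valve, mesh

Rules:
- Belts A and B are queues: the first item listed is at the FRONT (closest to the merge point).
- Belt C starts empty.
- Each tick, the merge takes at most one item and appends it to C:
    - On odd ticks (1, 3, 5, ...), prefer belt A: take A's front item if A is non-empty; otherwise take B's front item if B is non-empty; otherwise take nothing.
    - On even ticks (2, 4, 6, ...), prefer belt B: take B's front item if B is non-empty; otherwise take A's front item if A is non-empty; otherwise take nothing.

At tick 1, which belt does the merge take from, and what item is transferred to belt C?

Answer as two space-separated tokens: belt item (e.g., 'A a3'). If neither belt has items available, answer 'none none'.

Tick 1: prefer A, take drum from A; A=[bolt,quill,hinge,ingot] B=[clip,valve,mesh] C=[drum]

Answer: A drum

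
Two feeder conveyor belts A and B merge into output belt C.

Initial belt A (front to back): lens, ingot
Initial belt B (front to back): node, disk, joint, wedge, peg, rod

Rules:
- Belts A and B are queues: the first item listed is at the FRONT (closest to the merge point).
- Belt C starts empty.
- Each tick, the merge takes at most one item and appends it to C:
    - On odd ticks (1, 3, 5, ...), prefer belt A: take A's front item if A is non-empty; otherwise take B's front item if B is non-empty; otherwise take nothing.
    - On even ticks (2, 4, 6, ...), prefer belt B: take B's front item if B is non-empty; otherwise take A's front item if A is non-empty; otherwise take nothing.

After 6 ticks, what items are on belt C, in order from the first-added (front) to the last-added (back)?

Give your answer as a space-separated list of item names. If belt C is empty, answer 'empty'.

Answer: lens node ingot disk joint wedge

Derivation:
Tick 1: prefer A, take lens from A; A=[ingot] B=[node,disk,joint,wedge,peg,rod] C=[lens]
Tick 2: prefer B, take node from B; A=[ingot] B=[disk,joint,wedge,peg,rod] C=[lens,node]
Tick 3: prefer A, take ingot from A; A=[-] B=[disk,joint,wedge,peg,rod] C=[lens,node,ingot]
Tick 4: prefer B, take disk from B; A=[-] B=[joint,wedge,peg,rod] C=[lens,node,ingot,disk]
Tick 5: prefer A, take joint from B; A=[-] B=[wedge,peg,rod] C=[lens,node,ingot,disk,joint]
Tick 6: prefer B, take wedge from B; A=[-] B=[peg,rod] C=[lens,node,ingot,disk,joint,wedge]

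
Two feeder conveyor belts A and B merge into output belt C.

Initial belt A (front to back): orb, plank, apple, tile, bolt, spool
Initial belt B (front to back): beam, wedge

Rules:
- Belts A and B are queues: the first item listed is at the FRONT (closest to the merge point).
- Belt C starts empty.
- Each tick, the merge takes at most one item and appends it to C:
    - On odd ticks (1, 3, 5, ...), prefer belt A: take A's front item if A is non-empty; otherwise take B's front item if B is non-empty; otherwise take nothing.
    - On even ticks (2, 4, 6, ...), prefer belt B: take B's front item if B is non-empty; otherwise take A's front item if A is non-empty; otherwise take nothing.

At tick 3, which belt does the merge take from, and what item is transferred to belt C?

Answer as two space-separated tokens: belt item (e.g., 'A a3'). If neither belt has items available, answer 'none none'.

Tick 1: prefer A, take orb from A; A=[plank,apple,tile,bolt,spool] B=[beam,wedge] C=[orb]
Tick 2: prefer B, take beam from B; A=[plank,apple,tile,bolt,spool] B=[wedge] C=[orb,beam]
Tick 3: prefer A, take plank from A; A=[apple,tile,bolt,spool] B=[wedge] C=[orb,beam,plank]

Answer: A plank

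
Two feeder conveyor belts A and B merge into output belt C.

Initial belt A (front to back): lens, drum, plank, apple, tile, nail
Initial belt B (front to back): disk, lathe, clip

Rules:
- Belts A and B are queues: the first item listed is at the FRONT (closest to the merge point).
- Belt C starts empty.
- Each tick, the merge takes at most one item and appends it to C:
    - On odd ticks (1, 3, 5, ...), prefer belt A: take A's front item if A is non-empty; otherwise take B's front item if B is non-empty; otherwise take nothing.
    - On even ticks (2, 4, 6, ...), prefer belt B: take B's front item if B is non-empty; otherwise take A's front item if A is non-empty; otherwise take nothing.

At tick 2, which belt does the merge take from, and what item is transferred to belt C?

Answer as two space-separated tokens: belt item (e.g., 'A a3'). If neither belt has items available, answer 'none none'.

Answer: B disk

Derivation:
Tick 1: prefer A, take lens from A; A=[drum,plank,apple,tile,nail] B=[disk,lathe,clip] C=[lens]
Tick 2: prefer B, take disk from B; A=[drum,plank,apple,tile,nail] B=[lathe,clip] C=[lens,disk]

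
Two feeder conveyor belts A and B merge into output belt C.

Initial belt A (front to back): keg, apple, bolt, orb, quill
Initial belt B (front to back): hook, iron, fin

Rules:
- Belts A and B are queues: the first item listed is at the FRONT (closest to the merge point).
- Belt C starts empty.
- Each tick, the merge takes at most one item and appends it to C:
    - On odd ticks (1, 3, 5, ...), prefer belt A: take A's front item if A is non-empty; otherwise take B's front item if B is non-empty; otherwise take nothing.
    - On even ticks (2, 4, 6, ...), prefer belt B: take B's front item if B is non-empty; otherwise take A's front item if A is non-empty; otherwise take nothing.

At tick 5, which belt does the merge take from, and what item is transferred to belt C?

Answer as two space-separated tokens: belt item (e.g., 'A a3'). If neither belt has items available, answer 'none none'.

Answer: A bolt

Derivation:
Tick 1: prefer A, take keg from A; A=[apple,bolt,orb,quill] B=[hook,iron,fin] C=[keg]
Tick 2: prefer B, take hook from B; A=[apple,bolt,orb,quill] B=[iron,fin] C=[keg,hook]
Tick 3: prefer A, take apple from A; A=[bolt,orb,quill] B=[iron,fin] C=[keg,hook,apple]
Tick 4: prefer B, take iron from B; A=[bolt,orb,quill] B=[fin] C=[keg,hook,apple,iron]
Tick 5: prefer A, take bolt from A; A=[orb,quill] B=[fin] C=[keg,hook,apple,iron,bolt]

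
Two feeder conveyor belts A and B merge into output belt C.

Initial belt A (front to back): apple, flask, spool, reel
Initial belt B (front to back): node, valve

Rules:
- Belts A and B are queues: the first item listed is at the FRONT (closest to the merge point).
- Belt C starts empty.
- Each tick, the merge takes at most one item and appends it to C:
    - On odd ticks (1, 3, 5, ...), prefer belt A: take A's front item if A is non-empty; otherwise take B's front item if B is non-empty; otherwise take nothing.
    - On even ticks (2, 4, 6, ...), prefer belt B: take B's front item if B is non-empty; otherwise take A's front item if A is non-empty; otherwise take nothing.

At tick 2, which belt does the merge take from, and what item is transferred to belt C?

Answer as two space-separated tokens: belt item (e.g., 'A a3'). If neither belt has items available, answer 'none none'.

Tick 1: prefer A, take apple from A; A=[flask,spool,reel] B=[node,valve] C=[apple]
Tick 2: prefer B, take node from B; A=[flask,spool,reel] B=[valve] C=[apple,node]

Answer: B node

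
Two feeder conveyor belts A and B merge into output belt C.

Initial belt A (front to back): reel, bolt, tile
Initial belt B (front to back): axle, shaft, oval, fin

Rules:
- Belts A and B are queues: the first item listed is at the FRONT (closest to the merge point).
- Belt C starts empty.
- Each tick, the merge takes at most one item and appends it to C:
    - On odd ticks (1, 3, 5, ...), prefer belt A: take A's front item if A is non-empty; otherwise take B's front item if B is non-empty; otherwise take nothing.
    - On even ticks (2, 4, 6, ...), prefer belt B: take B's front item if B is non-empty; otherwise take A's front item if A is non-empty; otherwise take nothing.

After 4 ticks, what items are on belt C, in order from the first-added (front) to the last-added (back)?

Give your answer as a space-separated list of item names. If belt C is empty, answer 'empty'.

Answer: reel axle bolt shaft

Derivation:
Tick 1: prefer A, take reel from A; A=[bolt,tile] B=[axle,shaft,oval,fin] C=[reel]
Tick 2: prefer B, take axle from B; A=[bolt,tile] B=[shaft,oval,fin] C=[reel,axle]
Tick 3: prefer A, take bolt from A; A=[tile] B=[shaft,oval,fin] C=[reel,axle,bolt]
Tick 4: prefer B, take shaft from B; A=[tile] B=[oval,fin] C=[reel,axle,bolt,shaft]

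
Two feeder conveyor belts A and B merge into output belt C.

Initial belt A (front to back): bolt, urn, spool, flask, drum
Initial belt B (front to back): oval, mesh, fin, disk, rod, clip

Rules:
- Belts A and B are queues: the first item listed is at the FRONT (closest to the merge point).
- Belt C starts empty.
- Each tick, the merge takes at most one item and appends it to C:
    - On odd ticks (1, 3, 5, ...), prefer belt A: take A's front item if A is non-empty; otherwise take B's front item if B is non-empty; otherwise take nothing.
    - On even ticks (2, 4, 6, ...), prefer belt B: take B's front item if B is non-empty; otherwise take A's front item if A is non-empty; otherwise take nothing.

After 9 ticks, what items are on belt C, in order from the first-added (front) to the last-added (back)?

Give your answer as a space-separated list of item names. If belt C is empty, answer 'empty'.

Tick 1: prefer A, take bolt from A; A=[urn,spool,flask,drum] B=[oval,mesh,fin,disk,rod,clip] C=[bolt]
Tick 2: prefer B, take oval from B; A=[urn,spool,flask,drum] B=[mesh,fin,disk,rod,clip] C=[bolt,oval]
Tick 3: prefer A, take urn from A; A=[spool,flask,drum] B=[mesh,fin,disk,rod,clip] C=[bolt,oval,urn]
Tick 4: prefer B, take mesh from B; A=[spool,flask,drum] B=[fin,disk,rod,clip] C=[bolt,oval,urn,mesh]
Tick 5: prefer A, take spool from A; A=[flask,drum] B=[fin,disk,rod,clip] C=[bolt,oval,urn,mesh,spool]
Tick 6: prefer B, take fin from B; A=[flask,drum] B=[disk,rod,clip] C=[bolt,oval,urn,mesh,spool,fin]
Tick 7: prefer A, take flask from A; A=[drum] B=[disk,rod,clip] C=[bolt,oval,urn,mesh,spool,fin,flask]
Tick 8: prefer B, take disk from B; A=[drum] B=[rod,clip] C=[bolt,oval,urn,mesh,spool,fin,flask,disk]
Tick 9: prefer A, take drum from A; A=[-] B=[rod,clip] C=[bolt,oval,urn,mesh,spool,fin,flask,disk,drum]

Answer: bolt oval urn mesh spool fin flask disk drum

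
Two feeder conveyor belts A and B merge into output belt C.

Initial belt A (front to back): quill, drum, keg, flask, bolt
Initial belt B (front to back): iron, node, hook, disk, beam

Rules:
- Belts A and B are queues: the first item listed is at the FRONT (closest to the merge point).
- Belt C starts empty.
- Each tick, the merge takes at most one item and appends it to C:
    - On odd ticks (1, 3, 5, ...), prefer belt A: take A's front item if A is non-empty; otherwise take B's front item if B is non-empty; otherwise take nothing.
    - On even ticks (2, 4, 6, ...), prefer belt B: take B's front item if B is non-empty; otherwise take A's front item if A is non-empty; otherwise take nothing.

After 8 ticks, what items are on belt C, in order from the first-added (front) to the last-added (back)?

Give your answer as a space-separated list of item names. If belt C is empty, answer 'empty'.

Tick 1: prefer A, take quill from A; A=[drum,keg,flask,bolt] B=[iron,node,hook,disk,beam] C=[quill]
Tick 2: prefer B, take iron from B; A=[drum,keg,flask,bolt] B=[node,hook,disk,beam] C=[quill,iron]
Tick 3: prefer A, take drum from A; A=[keg,flask,bolt] B=[node,hook,disk,beam] C=[quill,iron,drum]
Tick 4: prefer B, take node from B; A=[keg,flask,bolt] B=[hook,disk,beam] C=[quill,iron,drum,node]
Tick 5: prefer A, take keg from A; A=[flask,bolt] B=[hook,disk,beam] C=[quill,iron,drum,node,keg]
Tick 6: prefer B, take hook from B; A=[flask,bolt] B=[disk,beam] C=[quill,iron,drum,node,keg,hook]
Tick 7: prefer A, take flask from A; A=[bolt] B=[disk,beam] C=[quill,iron,drum,node,keg,hook,flask]
Tick 8: prefer B, take disk from B; A=[bolt] B=[beam] C=[quill,iron,drum,node,keg,hook,flask,disk]

Answer: quill iron drum node keg hook flask disk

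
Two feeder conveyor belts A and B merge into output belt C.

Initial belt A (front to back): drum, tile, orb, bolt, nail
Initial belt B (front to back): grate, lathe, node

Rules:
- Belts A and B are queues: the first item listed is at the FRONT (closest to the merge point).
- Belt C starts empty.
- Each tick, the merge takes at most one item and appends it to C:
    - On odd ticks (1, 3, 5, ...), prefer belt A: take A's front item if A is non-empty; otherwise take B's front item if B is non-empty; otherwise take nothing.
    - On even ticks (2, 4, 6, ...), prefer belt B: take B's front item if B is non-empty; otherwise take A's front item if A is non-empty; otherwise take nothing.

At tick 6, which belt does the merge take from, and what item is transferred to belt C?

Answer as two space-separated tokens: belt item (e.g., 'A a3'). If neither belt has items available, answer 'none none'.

Answer: B node

Derivation:
Tick 1: prefer A, take drum from A; A=[tile,orb,bolt,nail] B=[grate,lathe,node] C=[drum]
Tick 2: prefer B, take grate from B; A=[tile,orb,bolt,nail] B=[lathe,node] C=[drum,grate]
Tick 3: prefer A, take tile from A; A=[orb,bolt,nail] B=[lathe,node] C=[drum,grate,tile]
Tick 4: prefer B, take lathe from B; A=[orb,bolt,nail] B=[node] C=[drum,grate,tile,lathe]
Tick 5: prefer A, take orb from A; A=[bolt,nail] B=[node] C=[drum,grate,tile,lathe,orb]
Tick 6: prefer B, take node from B; A=[bolt,nail] B=[-] C=[drum,grate,tile,lathe,orb,node]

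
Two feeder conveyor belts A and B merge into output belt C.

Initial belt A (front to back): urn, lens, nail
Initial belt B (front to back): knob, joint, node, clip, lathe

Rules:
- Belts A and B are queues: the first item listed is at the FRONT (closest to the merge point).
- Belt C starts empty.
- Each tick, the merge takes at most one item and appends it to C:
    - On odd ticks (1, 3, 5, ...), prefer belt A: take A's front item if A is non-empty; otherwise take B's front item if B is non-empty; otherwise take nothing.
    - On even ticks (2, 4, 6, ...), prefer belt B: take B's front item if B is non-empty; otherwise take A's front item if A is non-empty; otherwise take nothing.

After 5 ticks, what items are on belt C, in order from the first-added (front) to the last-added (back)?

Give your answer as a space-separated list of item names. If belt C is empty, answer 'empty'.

Tick 1: prefer A, take urn from A; A=[lens,nail] B=[knob,joint,node,clip,lathe] C=[urn]
Tick 2: prefer B, take knob from B; A=[lens,nail] B=[joint,node,clip,lathe] C=[urn,knob]
Tick 3: prefer A, take lens from A; A=[nail] B=[joint,node,clip,lathe] C=[urn,knob,lens]
Tick 4: prefer B, take joint from B; A=[nail] B=[node,clip,lathe] C=[urn,knob,lens,joint]
Tick 5: prefer A, take nail from A; A=[-] B=[node,clip,lathe] C=[urn,knob,lens,joint,nail]

Answer: urn knob lens joint nail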